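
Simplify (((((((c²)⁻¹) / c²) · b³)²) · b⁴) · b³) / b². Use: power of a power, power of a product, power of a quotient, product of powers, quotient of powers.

b¹¹c⁻⁸

(((((((c²)⁻¹) / c²) · b³)²) · b⁴) · b³) / b²
= (((((((c²)⁻¹) / c²)²) · ((b³)²)) · b⁴) · b³) / b²    [power of a product]
= (((((((c²)⁻¹)²) / ((c²)²)) · ((b³)²)) · b⁴) · b³) / b²    [power of a quotient]
= ((((((c²)⁻²) / ((c²)²)) · ((b³)²)) · b⁴) · b³) / b²    [power of a power]
= ((((c⁻⁴ / ((c²)²)) · ((b³)²)) · b⁴) · b³) / b²    [power of a power]
= ((((c⁻⁴ / c⁴) · ((b³)²)) · b⁴) · b³) / b²    [power of a power]
= (((c⁻⁸ · ((b³)²)) · b⁴) · b³) / b²    [quotient of powers]
= (((c⁻⁸ · b⁶) · b⁴) · b³) / b²    [power of a power]
= b¹¹c⁻⁸    [quotient of powers; product of powers]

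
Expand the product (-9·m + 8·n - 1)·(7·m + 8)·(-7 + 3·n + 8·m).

(-9·m + 8·n - 1)·(7·m + 8)·(-7 + 3·n + 8·m)
= (-63·m^2 - 72·m + 56·m·n + 64·n - 7·m - 8)·(-7 + 3·n + 8·m)    [distributive law]
= (-63·m^2 - 79·m + 56·m·n + 64·n - 8)·(-7 + 3·n + 8·m)    [combine like terms]
= 441·m^2 - 189·m^2·n - 504·m^3 + 553·m - 237·m·n - 632·m^2 - 392·m·n + 168·m·n^2 + 448·m^2·n - 448·n + 192·n^2 + 512·m·n + 56 - 24·n - 64·m    [distributive law]
= -191·m^2 + 259·m^2·n - 504·m^3 + 489·m - 117·m·n + 168·m·n^2 - 472·n + 192·n^2 + 56    [combine like terms]

-191·m^2 + 259·m^2·n - 504·m^3 + 489·m - 117·m·n + 168·m·n^2 - 472·n + 192·n^2 + 56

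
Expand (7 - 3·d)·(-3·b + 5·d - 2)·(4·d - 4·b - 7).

(7 - 3·d)·(-3·b + 5·d - 2)·(4·d - 4·b - 7)
= (-21·b + 35·d - 14 + 9·b·d - 15·d² + 6·d)·(4·d - 4·b - 7)    [distributive law]
= (-21·b + 41·d - 14 + 9·b·d - 15·d²)·(4·d - 4·b - 7)    [combine like terms]
= -84·b·d + 84·b² + 147·b + 164·d² - 164·b·d - 287·d - 56·d + 56·b + 98 + 36·b·d² - 36·b²·d - 63·b·d - 60·d³ + 60·b·d² + 105·d²    [distributive law]
= -311·b·d + 84·b² + 203·b + 269·d² - 343·d + 98 + 96·b·d² - 36·b²·d - 60·d³    [combine like terms]

-311·b·d + 84·b² + 203·b + 269·d² - 343·d + 98 + 96·b·d² - 36·b²·d - 60·d³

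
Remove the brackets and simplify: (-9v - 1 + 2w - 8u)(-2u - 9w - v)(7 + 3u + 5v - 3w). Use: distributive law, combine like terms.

(-9v - 1 + 2w - 8u)(-2u - 9w - v)(7 + 3u + 5v - 3w)
= (18uv + 81vw + 9v² + 2u + 9w + v - 4uw - 18w² - 2vw + 16u² + 72uw + 8uv)(7 + 3u + 5v - 3w)    [distributive law]
= (26uv + 79vw + 9v² + 2u + 9w + v + 68uw - 18w² + 16u²)(7 + 3u + 5v - 3w)    [combine like terms]
= 182uv + 78u²v + 130uv² - 78uvw + 553vw + 237uvw + 395v²w - 237vw² + 63v² + 27uv² + 45v³ - 27v²w + 14u + 6u² + 10uv - 6uw + 63w + 27uw + 45vw - 27w² + 7v + 3uv + 5v² - 3vw + 476uw + 204u²w + 340uvw - 204uw² - 126w² - 54uw² - 90vw² + 54w³ + 112u² + 48u³ + 80u²v - 48u²w    [distributive law]
= 195uv + 158u²v + 157uv² + 499uvw + 595vw + 368v²w - 327vw² + 68v² + 45v³ + 14u + 118u² + 497uw + 63w - 153w² + 7v + 156u²w - 258uw² + 54w³ + 48u³    [combine like terms]

195uv + 158u²v + 157uv² + 499uvw + 595vw + 368v²w - 327vw² + 68v² + 45v³ + 14u + 118u² + 497uw + 63w - 153w² + 7v + 156u²w - 258uw² + 54w³ + 48u³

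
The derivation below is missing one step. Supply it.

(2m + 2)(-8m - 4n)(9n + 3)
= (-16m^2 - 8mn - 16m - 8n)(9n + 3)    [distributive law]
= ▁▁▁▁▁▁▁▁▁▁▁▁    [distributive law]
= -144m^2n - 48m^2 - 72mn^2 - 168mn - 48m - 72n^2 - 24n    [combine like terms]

After distributive law, the bracketed line is:

-144m^2n - 48m^2 - 72mn^2 - 24mn - 144mn - 48m - 72n^2 - 24n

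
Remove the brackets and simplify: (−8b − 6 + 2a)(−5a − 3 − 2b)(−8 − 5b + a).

(−8b − 6 + 2a)(−5a − 3 − 2b)(−8 − 5b + a)
= (40ab + 24b + 16b^2 + 30a + 18 + 12b − 10a^2 − 6a − 4ab)(−8 − 5b + a)    [distributive law]
= (36ab + 36b + 16b^2 + 24a + 18 − 10a^2)(−8 − 5b + a)    [combine like terms]
= −288ab − 180ab^2 + 36a^2b − 288b − 180b^2 + 36ab − 128b^2 − 80b^3 + 16ab^2 − 192a − 120ab + 24a^2 − 144 − 90b + 18a + 80a^2 + 50a^2b − 10a^3    [distributive law]
= −372ab − 164ab^2 + 86a^2b − 378b − 308b^2 − 80b^3 − 174a + 104a^2 − 144 − 10a^3    [combine like terms]

−372ab − 164ab^2 + 86a^2b − 378b − 308b^2 − 80b^3 − 174a + 104a^2 − 144 − 10a^3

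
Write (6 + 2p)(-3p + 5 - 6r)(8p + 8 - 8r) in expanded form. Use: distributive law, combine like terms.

-112p^2 + 176p - 320pr + 240 - 528r + 288r^2 - 48p^3 - 48p^2r + 96pr^2

(6 + 2p)(-3p + 5 - 6r)(8p + 8 - 8r)
= (-18p + 30 - 36r - 6p^2 + 10p - 12pr)(8p + 8 - 8r)    [distributive law]
= (-8p + 30 - 36r - 6p^2 - 12pr)(8p + 8 - 8r)    [combine like terms]
= -64p^2 - 64p + 64pr + 240p + 240 - 240r - 288pr - 288r + 288r^2 - 48p^3 - 48p^2 + 48p^2r - 96p^2r - 96pr + 96pr^2    [distributive law]
= -112p^2 + 176p - 320pr + 240 - 528r + 288r^2 - 48p^3 - 48p^2r + 96pr^2    [combine like terms]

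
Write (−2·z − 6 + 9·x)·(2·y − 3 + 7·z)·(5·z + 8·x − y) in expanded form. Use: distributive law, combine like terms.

(−2·z − 6 + 9·x)·(2·y − 3 + 7·z)·(5·z + 8·x − y)
= (−4·y·z + 6·z − 14·z² − 12·y + 18 − 42·z + 18·x·y − 27·x + 63·x·z)·(5·z + 8·x − y)    [distributive law]
= (−4·y·z − 36·z − 14·z² − 12·y + 18 + 18·x·y − 27·x + 63·x·z)·(5·z + 8·x − y)    [combine like terms]
= −20·y·z² − 32·x·y·z + 4·y²·z − 180·z² − 288·x·z + 36·y·z − 70·z³ − 112·x·z² + 14·y·z² − 60·y·z − 96·x·y + 12·y² + 90·z + 144·x − 18·y + 90·x·y·z + 144·x²·y − 18·x·y² − 135·x·z − 216·x² + 27·x·y + 315·x·z² + 504·x²·z − 63·x·y·z    [distributive law]
= −6·y·z² − 5·x·y·z + 4·y²·z − 180·z² − 423·x·z − 24·y·z − 70·z³ + 203·x·z² − 69·x·y + 12·y² + 90·z + 144·x − 18·y + 144·x²·y − 18·x·y² − 216·x² + 504·x²·z    [combine like terms]

−6·y·z² − 5·x·y·z + 4·y²·z − 180·z² − 423·x·z − 24·y·z − 70·z³ + 203·x·z² − 69·x·y + 12·y² + 90·z + 144·x − 18·y + 144·x²·y − 18·x·y² − 216·x² + 504·x²·z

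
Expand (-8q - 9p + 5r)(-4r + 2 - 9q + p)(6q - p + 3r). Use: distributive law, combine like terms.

(-8q - 9p + 5r)(-4r + 2 - 9q + p)(6q - p + 3r)
= (32qr - 16q + 72q^2 - 8pq + 36pr - 18p + 81pq - 9p^2 - 20r^2 + 10r - 45qr + 5pr)(6q - p + 3r)    [distributive law]
= (-13qr - 16q + 72q^2 + 73pq + 41pr - 18p - 9p^2 - 20r^2 + 10r)(6q - p + 3r)    [combine like terms]
= -78q^2r + 13pqr - 39qr^2 - 96q^2 + 16pq - 48qr + 432q^3 - 72pq^2 + 216q^2r + 438pq^2 - 73p^2q + 219pqr + 246pqr - 41p^2r + 123pr^2 - 108pq + 18p^2 - 54pr - 54p^2q + 9p^3 - 27p^2r - 120qr^2 + 20pr^2 - 60r^3 + 60qr - 10pr + 30r^2    [distributive law]
= 138q^2r + 478pqr - 159qr^2 - 96q^2 - 92pq + 12qr + 432q^3 + 366pq^2 - 127p^2q - 68p^2r + 143pr^2 + 18p^2 - 64pr + 9p^3 - 60r^3 + 30r^2    [combine like terms]

138q^2r + 478pqr - 159qr^2 - 96q^2 - 92pq + 12qr + 432q^3 + 366pq^2 - 127p^2q - 68p^2r + 143pr^2 + 18p^2 - 64pr + 9p^3 - 60r^3 + 30r^2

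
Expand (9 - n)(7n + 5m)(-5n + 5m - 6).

(9 - n)(7n + 5m)(-5n + 5m - 6)
= (63n + 45m - 7n^2 - 5mn)(-5n + 5m - 6)    [distributive law]
= -315n^2 + 315mn - 378n - 225mn + 225m^2 - 270m + 35n^3 - 35mn^2 + 42n^2 + 25mn^2 - 25m^2n + 30mn    [distributive law]
= -273n^2 + 120mn - 378n + 225m^2 - 270m + 35n^3 - 10mn^2 - 25m^2n    [combine like terms]

-273n^2 + 120mn - 378n + 225m^2 - 270m + 35n^3 - 10mn^2 - 25m^2n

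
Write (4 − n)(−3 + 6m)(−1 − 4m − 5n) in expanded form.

12 + 24m + 57n − 96m^2 − 126mn − 15n^2 + 24m^2n + 30mn^2

(4 − n)(−3 + 6m)(−1 − 4m − 5n)
= (−12 + 24m + 3n − 6mn)(−1 − 4m − 5n)    [distributive law]
= 12 + 48m + 60n − 24m − 96m^2 − 120mn − 3n − 12mn − 15n^2 + 6mn + 24m^2n + 30mn^2    [distributive law]
= 12 + 24m + 57n − 96m^2 − 126mn − 15n^2 + 24m^2n + 30mn^2    [combine like terms]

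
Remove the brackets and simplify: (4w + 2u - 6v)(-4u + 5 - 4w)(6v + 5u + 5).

-24uvw - 120u²w - 20uw + 240vw + 100w - 96vw² - 80uw² - 80w² + 72u²v - 40u³ + 10u² + 30uv + 50u + 144uv² - 180v² - 150v + 144v²w

(4w + 2u - 6v)(-4u + 5 - 4w)(6v + 5u + 5)
= (-16uw + 20w - 16w² - 8u² + 10u - 8uw + 24uv - 30v + 24vw)(6v + 5u + 5)    [distributive law]
= (-24uw + 20w - 16w² - 8u² + 10u + 24uv - 30v + 24vw)(6v + 5u + 5)    [combine like terms]
= -144uvw - 120u²w - 120uw + 120vw + 100uw + 100w - 96vw² - 80uw² - 80w² - 48u²v - 40u³ - 40u² + 60uv + 50u² + 50u + 144uv² + 120u²v + 120uv - 180v² - 150uv - 150v + 144v²w + 120uvw + 120vw    [distributive law]
= -24uvw - 120u²w - 20uw + 240vw + 100w - 96vw² - 80uw² - 80w² + 72u²v - 40u³ + 10u² + 30uv + 50u + 144uv² - 180v² - 150v + 144v²w    [combine like terms]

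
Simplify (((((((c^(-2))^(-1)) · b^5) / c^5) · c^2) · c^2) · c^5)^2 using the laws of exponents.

b^10·c^12

(((((((c^(-2))^(-1)) · b^5) / c^5) · c^2) · c^2) · c^5)^2
= (((((((c^(-2))^(-1)) · b^5) / c^5) · c^2) · c^2)^2) · ((c^5)^2)    [power of a product]
= (((((((c^(-2))^(-1)) · b^5) / c^5) · c^2)^2) · ((c^2)^2)) · ((c^5)^2)    [power of a product]
= (((((((c^(-2))^(-1)) · b^5) / c^5)^2) · ((c^2)^2)) · ((c^2)^2)) · ((c^5)^2)    [power of a product]
= (((((((c^(-2))^(-1)) · b^5)^2) / ((c^5)^2)) · ((c^2)^2)) · ((c^2)^2)) · ((c^5)^2)    [power of a quotient]
= (((((((c^(-2))^(-1))^2) · ((b^5)^2)) / ((c^5)^2)) · ((c^2)^2)) · ((c^2)^2)) · ((c^5)^2)    [power of a product]
= ((((((c^(-2))^(-2)) · ((b^5)^2)) / ((c^5)^2)) · ((c^2)^2)) · ((c^2)^2)) · ((c^5)^2)    [power of a power]
= ((((c^4 · ((b^5)^2)) / ((c^5)^2)) · ((c^2)^2)) · ((c^2)^2)) · ((c^5)^2)    [power of a power]
= ((((c^4 · b^10) / ((c^5)^2)) · ((c^2)^2)) · ((c^2)^2)) · ((c^5)^2)    [power of a power]
= ((((c^4 · b^10) / c^10) · ((c^2)^2)) · ((c^2)^2)) · ((c^5)^2)    [power of a power]
= ((((c^4 · b^10) / c^10) · c^4) · ((c^2)^2)) · ((c^5)^2)    [power of a power]
= ((((c^4 · b^10) / c^10) · c^4) · c^4) · ((c^5)^2)    [power of a power]
= ((((c^4 · b^10) / c^10) · c^4) · c^4) · c^10    [power of a power]
= b^10·c^12    [quotient of powers; product of powers]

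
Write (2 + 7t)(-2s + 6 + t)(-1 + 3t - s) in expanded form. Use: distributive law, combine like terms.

-8s - 42st + 4s^2 - 12 - 8t + 125t^2 - 49st^2 + 14s^2t + 21t^3

(2 + 7t)(-2s + 6 + t)(-1 + 3t - s)
= (-4s + 12 + 2t - 14st + 42t + 7t^2)(-1 + 3t - s)    [distributive law]
= (-4s + 12 + 44t - 14st + 7t^2)(-1 + 3t - s)    [combine like terms]
= 4s - 12st + 4s^2 - 12 + 36t - 12s - 44t + 132t^2 - 44st + 14st - 42st^2 + 14s^2t - 7t^2 + 21t^3 - 7st^2    [distributive law]
= -8s - 42st + 4s^2 - 12 - 8t + 125t^2 - 49st^2 + 14s^2t + 21t^3    [combine like terms]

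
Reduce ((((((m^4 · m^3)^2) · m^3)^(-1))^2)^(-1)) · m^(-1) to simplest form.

m^33

((((((m^4 · m^3)^2) · m^3)^(-1))^2)^(-1)) · m^(-1)
= (((((m^4 · m^3)^2) · m^3)^(-1))^(-2)) · m^(-1)    [power of a power]
= ((((m^4 · m^3)^2) · m^3)^2) · m^(-1)    [power of a power]
= ((((m^4 · m^3)^2)^2) · ((m^3)^2)) · m^(-1)    [power of a product]
= (((m^4 · m^3)^4) · ((m^3)^2)) · m^(-1)    [power of a power]
= ((((m^4)^4) · ((m^3)^4)) · ((m^3)^2)) · m^(-1)    [power of a product]
= ((m^16 · ((m^3)^4)) · ((m^3)^2)) · m^(-1)    [power of a power]
= ((m^16 · m^12) · ((m^3)^2)) · m^(-1)    [power of a power]
= (m^28 · ((m^3)^2)) · m^(-1)    [product of powers]
= (m^28 · m^6) · m^(-1)    [power of a power]
= m^34 · m^(-1)    [product of powers]
= m^33    [product of powers]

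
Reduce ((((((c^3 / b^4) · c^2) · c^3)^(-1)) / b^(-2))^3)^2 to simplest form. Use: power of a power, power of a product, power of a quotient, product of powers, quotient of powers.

((((((c^3 / b^4) · c^2) · c^3)^(-1)) / b^(-2))^3)^2
= (((((c^3 / b^4) · c^2) · c^3)^(-1)) / b^(-2))^6    [power of a power]
= (((((c^3 / b^4) · c^2) · c^3)^(-1))^6) / ((b^(-2))^6)    [power of a quotient]
= ((((c^3 / b^4) · c^2) · c^3)^(-6)) / ((b^(-2))^6)    [power of a power]
= ((((c^3 / b^4) · c^2)^(-6)) · ((c^3)^(-6))) / ((b^(-2))^6)    [power of a product]
= ((((c^3 / b^4)^(-6)) · ((c^2)^(-6))) · ((c^3)^(-6))) / ((b^(-2))^6)    [power of a product]
= (((((c^3)^(-6)) / ((b^4)^(-6))) · ((c^2)^(-6))) · ((c^3)^(-6))) / ((b^(-2))^6)    [power of a quotient]
= (((c^(-18) / ((b^4)^(-6))) · ((c^2)^(-6))) · ((c^3)^(-6))) / ((b^(-2))^6)    [power of a power]
= (((c^(-18) / b^(-24)) · ((c^2)^(-6))) · ((c^3)^(-6))) / ((b^(-2))^6)    [power of a power]
= (((c^(-18) / b^(-24)) · c^(-12)) · ((c^3)^(-6))) / ((b^(-2))^6)    [power of a power]
= (((c^(-18) / b^(-24)) · c^(-12)) · c^(-18)) / ((b^(-2))^6)    [power of a power]
= (((c^(-18) / b^(-24)) · c^(-12)) · c^(-18)) / b^(-12)    [power of a power]
= b^36c^(-48)    [quotient of powers; product of powers]

b^36c^(-48)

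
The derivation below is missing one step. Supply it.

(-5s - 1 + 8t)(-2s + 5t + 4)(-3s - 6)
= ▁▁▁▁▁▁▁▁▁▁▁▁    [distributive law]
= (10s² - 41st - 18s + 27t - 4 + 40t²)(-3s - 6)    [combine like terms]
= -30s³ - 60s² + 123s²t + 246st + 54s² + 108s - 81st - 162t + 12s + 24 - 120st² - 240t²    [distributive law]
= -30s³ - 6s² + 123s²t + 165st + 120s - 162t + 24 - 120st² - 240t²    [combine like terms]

After distributive law, the bracketed line is:

(10s² - 25st - 20s + 2s - 5t - 4 - 16st + 40t² + 32t)(-3s - 6)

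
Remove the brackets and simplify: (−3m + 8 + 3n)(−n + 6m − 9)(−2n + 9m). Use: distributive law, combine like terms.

(−3m + 8 + 3n)(−n + 6m − 9)(−2n + 9m)
= (3mn − 18m^2 + 27m − 8n + 48m − 72 − 3n^2 + 18mn − 27n)(−2n + 9m)    [distributive law]
= (21mn − 18m^2 + 75m − 35n − 72 − 3n^2)(−2n + 9m)    [combine like terms]
= −42mn^2 + 189m^2n + 36m^2n − 162m^3 − 150mn + 675m^2 + 70n^2 − 315mn + 144n − 648m + 6n^3 − 27mn^2    [distributive law]
= −69mn^2 + 225m^2n − 162m^3 − 465mn + 675m^2 + 70n^2 + 144n − 648m + 6n^3    [combine like terms]

−69mn^2 + 225m^2n − 162m^3 − 465mn + 675m^2 + 70n^2 + 144n − 648m + 6n^3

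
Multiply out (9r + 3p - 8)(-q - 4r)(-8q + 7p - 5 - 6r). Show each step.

72q^2r + 51pqr - 259qr + 342qr^2 - 180pr^2 - 12r^2 + 216r^3 + 24pq^2 - 21p^2q + 71pq - 84p^2r + 284pr - 64q^2 - 40q - 160r

(9r + 3p - 8)(-q - 4r)(-8q + 7p - 5 - 6r)
= (-9qr - 36r^2 - 3pq - 12pr + 8q + 32r)(-8q + 7p - 5 - 6r)    [distributive law]
= 72q^2r - 63pqr + 45qr + 54qr^2 + 288qr^2 - 252pr^2 + 180r^2 + 216r^3 + 24pq^2 - 21p^2q + 15pq + 18pqr + 96pqr - 84p^2r + 60pr + 72pr^2 - 64q^2 + 56pq - 40q - 48qr - 256qr + 224pr - 160r - 192r^2    [distributive law]
= 72q^2r + 51pqr - 259qr + 342qr^2 - 180pr^2 - 12r^2 + 216r^3 + 24pq^2 - 21p^2q + 71pq - 84p^2r + 284pr - 64q^2 - 40q - 160r    [combine like terms]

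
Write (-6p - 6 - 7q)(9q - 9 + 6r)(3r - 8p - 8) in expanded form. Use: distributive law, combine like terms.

(-6p - 6 - 7q)(9q - 9 + 6r)(3r - 8p - 8)
= (-54pq + 54p - 36pr - 54q + 54 - 36r - 63q² + 63q - 42qr)(3r - 8p - 8)    [distributive law]
= (-54pq + 54p - 36pr + 9q + 54 - 36r - 63q² - 42qr)(3r - 8p - 8)    [combine like terms]
= -162pqr + 432p²q + 432pq + 162pr - 432p² - 432p - 108pr² + 288p²r + 288pr + 27qr - 72pq - 72q + 162r - 432p - 432 - 108r² + 288pr + 288r - 189q²r + 504pq² + 504q² - 126qr² + 336pqr + 336qr    [distributive law]
= 174pqr + 432p²q + 360pq + 738pr - 432p² - 864p - 108pr² + 288p²r + 363qr - 72q + 450r - 432 - 108r² - 189q²r + 504pq² + 504q² - 126qr²    [combine like terms]

174pqr + 432p²q + 360pq + 738pr - 432p² - 864p - 108pr² + 288p²r + 363qr - 72q + 450r - 432 - 108r² - 189q²r + 504pq² + 504q² - 126qr²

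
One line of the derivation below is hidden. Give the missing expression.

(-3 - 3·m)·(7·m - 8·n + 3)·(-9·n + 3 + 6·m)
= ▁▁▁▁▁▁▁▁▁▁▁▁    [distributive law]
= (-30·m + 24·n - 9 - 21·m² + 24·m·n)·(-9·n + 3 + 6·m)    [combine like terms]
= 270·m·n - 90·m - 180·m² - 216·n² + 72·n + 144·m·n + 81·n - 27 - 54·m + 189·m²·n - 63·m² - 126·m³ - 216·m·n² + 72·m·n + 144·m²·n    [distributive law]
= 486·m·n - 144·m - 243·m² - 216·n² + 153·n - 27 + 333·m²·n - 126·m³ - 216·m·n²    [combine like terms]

By distributive law:

(-21·m + 24·n - 9 - 21·m² + 24·m·n - 9·m)·(-9·n + 3 + 6·m)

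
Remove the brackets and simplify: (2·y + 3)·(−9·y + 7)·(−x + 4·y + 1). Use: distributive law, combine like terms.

18·x·y² − 72·y³ − 70·y² + 13·x·y + 71·y − 21·x + 21

(2·y + 3)·(−9·y + 7)·(−x + 4·y + 1)
= (−18·y² + 14·y − 27·y + 21)·(−x + 4·y + 1)    [distributive law]
= (−18·y² − 13·y + 21)·(−x + 4·y + 1)    [combine like terms]
= 18·x·y² − 72·y³ − 18·y² + 13·x·y − 52·y² − 13·y − 21·x + 84·y + 21    [distributive law]
= 18·x·y² − 72·y³ − 70·y² + 13·x·y + 71·y − 21·x + 21    [combine like terms]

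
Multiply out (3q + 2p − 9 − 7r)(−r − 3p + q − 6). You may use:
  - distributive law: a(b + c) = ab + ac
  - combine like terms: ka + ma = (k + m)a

(3q + 2p − 9 − 7r)(−r − 3p + q − 6)
= −3qr − 9pq + 3q^2 − 18q − 2pr − 6p^2 + 2pq − 12p + 9r + 27p − 9q + 54 + 7r^2 + 21pr − 7qr + 42r    [distributive law]
= −10qr − 7pq + 3q^2 − 27q + 19pr − 6p^2 + 15p + 51r + 54 + 7r^2    [combine like terms]

−10qr − 7pq + 3q^2 − 27q + 19pr − 6p^2 + 15p + 51r + 54 + 7r^2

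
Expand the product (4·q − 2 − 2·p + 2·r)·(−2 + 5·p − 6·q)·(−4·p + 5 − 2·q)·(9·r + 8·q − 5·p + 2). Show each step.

(4·q − 2 − 2·p + 2·r)·(−2 + 5·p − 6·q)·(−4·p + 5 − 2·q)·(9·r + 8·q − 5·p + 2)
= (−8·q + 20·p·q − 24·q^2 + 4 − 10·p + 12·q + 4·p − 10·p^2 + 12·p·q − 4·r + 10·p·r − 12·q·r)·(−4·p + 5 − 2·q)·(9·r + 8·q − 5·p + 2)    [distributive law]
= (4·q + 32·p·q − 24·q^2 + 4 − 6·p − 10·p^2 − 4·r + 10·p·r − 12·q·r)·(−4·p + 5 − 2·q)·(9·r + 8·q − 5·p + 2)    [combine like terms]
= (−16·p·q + 20·q − 8·q^2 − 128·p^2·q + 160·p·q − 64·p·q^2 + 96·p·q^2 − 120·q^2 + 48·q^3 − 16·p + 20 − 8·q + 24·p^2 − 30·p + 12·p·q + 40·p^3 − 50·p^2 + 20·p^2·q + 16·p·r − 20·r + 8·q·r − 40·p^2·r + 50·p·r − 20·p·q·r + 48·p·q·r − 60·q·r + 24·q^2·r)·(9·r + 8·q − 5·p + 2)    [distributive law]
= (156·p·q + 12·q − 128·q^2 − 108·p^2·q + 32·p·q^2 + 48·q^3 − 46·p + 20 − 26·p^2 + 40·p^3 + 66·p·r − 20·r − 52·q·r − 40·p^2·r + 28·p·q·r + 24·q^2·r)·(9·r + 8·q − 5·p + 2)    [combine like terms]
= 1404·p·q·r + 1248·p·q^2 − 780·p^2·q + 312·p·q + 108·q·r + 96·q^2 − 60·p·q + 24·q − 1152·q^2·r − 1024·q^3 + 640·p·q^2 − 256·q^2 − 972·p^2·q·r − 864·p^2·q^2 + 540·p^3·q − 216·p^2·q + 288·p·q^2·r + 256·p·q^3 − 160·p^2·q^2 + 64·p·q^2 + 432·q^3·r + 384·q^4 − 240·p·q^3 + 96·q^3 − 414·p·r − 368·p·q + 230·p^2 − 92·p + 180·r + 160·q − 100·p + 40 − 234·p^2·r − 208·p^2·q + 130·p^3 − 52·p^2 + 360·p^3·r + 320·p^3·q − 200·p^4 + 80·p^3 + 594·p·r^2 + 528·p·q·r − 330·p^2·r + 132·p·r − 180·r^2 − 160·q·r + 100·p·r − 40·r − 468·q·r^2 − 416·q^2·r + 260·p·q·r − 104·q·r − 360·p^2·r^2 − 320·p^2·q·r + 200·p^3·r − 80·p^2·r + 252·p·q·r^2 + 224·p·q^2·r − 140·p^2·q·r + 56·p·q·r + 216·q^2·r^2 + 192·q^3·r − 120·p·q^2·r + 48·q^2·r    [distributive law]
= 2248·p·q·r + 1952·p·q^2 − 1204·p^2·q − 116·p·q − 156·q·r − 160·q^2 + 184·q − 1520·q^2·r − 928·q^3 − 1432·p^2·q·r − 1024·p^2·q^2 + 860·p^3·q + 392·p·q^2·r + 16·p·q^3 + 624·q^3·r + 384·q^4 − 182·p·r + 178·p^2 − 192·p + 140·r + 40 − 644·p^2·r + 210·p^3 + 560·p^3·r − 200·p^4 + 594·p·r^2 − 180·r^2 − 468·q·r^2 − 360·p^2·r^2 + 252·p·q·r^2 + 216·q^2·r^2    [combine like terms]

2248·p·q·r + 1952·p·q^2 − 1204·p^2·q − 116·p·q − 156·q·r − 160·q^2 + 184·q − 1520·q^2·r − 928·q^3 − 1432·p^2·q·r − 1024·p^2·q^2 + 860·p^3·q + 392·p·q^2·r + 16·p·q^3 + 624·q^3·r + 384·q^4 − 182·p·r + 178·p^2 − 192·p + 140·r + 40 − 644·p^2·r + 210·p^3 + 560·p^3·r − 200·p^4 + 594·p·r^2 − 180·r^2 − 468·q·r^2 − 360·p^2·r^2 + 252·p·q·r^2 + 216·q^2·r^2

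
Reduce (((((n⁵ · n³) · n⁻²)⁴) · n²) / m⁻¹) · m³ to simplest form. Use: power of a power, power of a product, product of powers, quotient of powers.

(((((n⁵ · n³) · n⁻²)⁴) · n²) / m⁻¹) · m³
= (((((n⁵ · n³)⁴) · ((n⁻²)⁴)) · n²) / m⁻¹) · m³    [power of a product]
= ((((((n⁵)⁴) · ((n³)⁴)) · ((n⁻²)⁴)) · n²) / m⁻¹) · m³    [power of a product]
= ((((n²⁰ · ((n³)⁴)) · ((n⁻²)⁴)) · n²) / m⁻¹) · m³    [power of a power]
= ((((n²⁰ · n¹²) · ((n⁻²)⁴)) · n²) / m⁻¹) · m³    [power of a power]
= (((n³² · ((n⁻²)⁴)) · n²) / m⁻¹) · m³    [product of powers]
= (((n³² · n⁻⁸) · n²) / m⁻¹) · m³    [power of a power]
= ((n²⁴ · n²) / m⁻¹) · m³    [product of powers]
= (n²⁶ / m⁻¹) · m³    [product of powers]
= m⁴·n²⁶    [quotient of powers]

m⁴·n²⁶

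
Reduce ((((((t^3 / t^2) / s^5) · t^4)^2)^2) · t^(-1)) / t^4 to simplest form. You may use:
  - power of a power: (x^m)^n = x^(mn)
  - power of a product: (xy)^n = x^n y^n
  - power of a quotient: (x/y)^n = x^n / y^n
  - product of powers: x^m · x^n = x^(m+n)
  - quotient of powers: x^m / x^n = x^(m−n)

((((((t^3 / t^2) / s^5) · t^4)^2)^2) · t^(-1)) / t^4
= (((((t^3 / t^2) / s^5) · t^4)^4) · t^(-1)) / t^4    [power of a power]
= (((((t^3 / t^2) / s^5)^4) · ((t^4)^4)) · t^(-1)) / t^4    [power of a product]
= (((((t^3 / t^2)^4) / ((s^5)^4)) · ((t^4)^4)) · t^(-1)) / t^4    [power of a quotient]
= ((((((t^3)^4) / ((t^2)^4)) / ((s^5)^4)) · ((t^4)^4)) · t^(-1)) / t^4    [power of a quotient]
= ((((t^12 / ((t^2)^4)) / ((s^5)^4)) · ((t^4)^4)) · t^(-1)) / t^4    [power of a power]
= ((((t^12 / t^8) / ((s^5)^4)) · ((t^4)^4)) · t^(-1)) / t^4    [power of a power]
= (((t^4 / ((s^5)^4)) · ((t^4)^4)) · t^(-1)) / t^4    [quotient of powers]
= (((t^4 / s^20) · ((t^4)^4)) · t^(-1)) / t^4    [power of a power]
= (((t^4 / s^20) · t^16) · t^(-1)) / t^4    [power of a power]
= s^(-20)t^15    [quotient of powers; product of powers]

s^(-20)t^15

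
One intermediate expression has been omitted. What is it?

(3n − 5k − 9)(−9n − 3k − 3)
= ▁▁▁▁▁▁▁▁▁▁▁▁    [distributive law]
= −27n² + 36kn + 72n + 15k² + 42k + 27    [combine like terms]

By distributive law:

−27n² − 9kn − 9n + 45kn + 15k² + 15k + 81n + 27k + 27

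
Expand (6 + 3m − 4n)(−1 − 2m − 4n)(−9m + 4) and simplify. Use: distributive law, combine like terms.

−6m − 24 + 111m^2 + 164mn − 80n + 54m^3 + 36m^2n − 144mn^2 + 64n^2

(6 + 3m − 4n)(−1 − 2m − 4n)(−9m + 4)
= (−6 − 12m − 24n − 3m − 6m^2 − 12mn + 4n + 8mn + 16n^2)(−9m + 4)    [distributive law]
= (−6 − 15m − 20n − 6m^2 − 4mn + 16n^2)(−9m + 4)    [combine like terms]
= 54m − 24 + 135m^2 − 60m + 180mn − 80n + 54m^3 − 24m^2 + 36m^2n − 16mn − 144mn^2 + 64n^2    [distributive law]
= −6m − 24 + 111m^2 + 164mn − 80n + 54m^3 + 36m^2n − 144mn^2 + 64n^2    [combine like terms]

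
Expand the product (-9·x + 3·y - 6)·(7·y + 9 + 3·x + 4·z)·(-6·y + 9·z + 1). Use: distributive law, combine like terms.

324·x·y^2 - 270·x·y·z + 540·x·y - 927·x·z - 99·x + 162·x^2·y - 243·x^2·z - 27·x^2 - 324·x·z^2 - 126·y^3 + 117·y^2·z + 111·y^2 + 21·y·z + 309·y + 108·y·z^2 - 510·z - 54 - 216·z^2

(-9·x + 3·y - 6)·(7·y + 9 + 3·x + 4·z)·(-6·y + 9·z + 1)
= (-63·x·y - 81·x - 27·x^2 - 36·x·z + 21·y^2 + 27·y + 9·x·y + 12·y·z - 42·y - 54 - 18·x - 24·z)·(-6·y + 9·z + 1)    [distributive law]
= (-54·x·y - 99·x - 27·x^2 - 36·x·z + 21·y^2 - 15·y + 12·y·z - 54 - 24·z)·(-6·y + 9·z + 1)    [combine like terms]
= 324·x·y^2 - 486·x·y·z - 54·x·y + 594·x·y - 891·x·z - 99·x + 162·x^2·y - 243·x^2·z - 27·x^2 + 216·x·y·z - 324·x·z^2 - 36·x·z - 126·y^3 + 189·y^2·z + 21·y^2 + 90·y^2 - 135·y·z - 15·y - 72·y^2·z + 108·y·z^2 + 12·y·z + 324·y - 486·z - 54 + 144·y·z - 216·z^2 - 24·z    [distributive law]
= 324·x·y^2 - 270·x·y·z + 540·x·y - 927·x·z - 99·x + 162·x^2·y - 243·x^2·z - 27·x^2 - 324·x·z^2 - 126·y^3 + 117·y^2·z + 111·y^2 + 21·y·z + 309·y + 108·y·z^2 - 510·z - 54 - 216·z^2    [combine like terms]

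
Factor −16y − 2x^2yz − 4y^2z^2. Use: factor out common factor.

2y(−8 − x^2z − 2yz^2)

−16y − 2x^2yz − 4y^2z^2
= 2(−8y − x^2yz − 2y^2z^2)    [factor out 2]
= 2y(−8 − x^2z − 2yz^2)    [factor out y]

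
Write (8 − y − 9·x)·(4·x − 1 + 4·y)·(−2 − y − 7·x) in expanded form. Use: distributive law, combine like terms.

(8 − y − 9·x)·(4·x − 1 + 4·y)·(−2 − y − 7·x)
= (32·x − 8 + 32·y − 4·x·y + y − 4·y^2 − 36·x^2 + 9·x − 36·x·y)·(−2 − y − 7·x)    [distributive law]
= (41·x − 8 + 33·y − 40·x·y − 4·y^2 − 36·x^2)·(−2 − y − 7·x)    [combine like terms]
= −82·x − 41·x·y − 287·x^2 + 16 + 8·y + 56·x − 66·y − 33·y^2 − 231·x·y + 80·x·y + 40·x·y^2 + 280·x^2·y + 8·y^2 + 4·y^3 + 28·x·y^2 + 72·x^2 + 36·x^2·y + 252·x^3    [distributive law]
= −26·x − 192·x·y − 215·x^2 + 16 − 58·y − 25·y^2 + 68·x·y^2 + 316·x^2·y + 4·y^3 + 252·x^3    [combine like terms]

−26·x − 192·x·y − 215·x^2 + 16 − 58·y − 25·y^2 + 68·x·y^2 + 316·x^2·y + 4·y^3 + 252·x^3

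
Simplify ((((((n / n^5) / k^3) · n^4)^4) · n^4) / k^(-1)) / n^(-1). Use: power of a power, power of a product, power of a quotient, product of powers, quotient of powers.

k^(-11)n^5

((((((n / n^5) / k^3) · n^4)^4) · n^4) / k^(-1)) / n^(-1)
= ((((((n / n^5) / k^3)^4) · ((n^4)^4)) · n^4) / k^(-1)) / n^(-1)    [power of a product]
= ((((((n / n^5)^4) / ((k^3)^4)) · ((n^4)^4)) · n^4) / k^(-1)) / n^(-1)    [power of a quotient]
= ((((((n^4) / ((n^5)^4)) / ((k^3)^4)) · ((n^4)^4)) · n^4) / k^(-1)) / n^(-1)    [power of a quotient]
= (((((n^4 / n^20) / ((k^3)^4)) · ((n^4)^4)) · n^4) / k^(-1)) / n^(-1)    [power of a power]
= ((((n^(-16) / ((k^3)^4)) · ((n^4)^4)) · n^4) / k^(-1)) / n^(-1)    [quotient of powers]
= ((((n^(-16) / k^12) · ((n^4)^4)) · n^4) / k^(-1)) / n^(-1)    [power of a power]
= ((((n^(-16) / k^12) · n^16) · n^4) / k^(-1)) / n^(-1)    [power of a power]
= k^(-11)n^5    [quotient of powers; product of powers]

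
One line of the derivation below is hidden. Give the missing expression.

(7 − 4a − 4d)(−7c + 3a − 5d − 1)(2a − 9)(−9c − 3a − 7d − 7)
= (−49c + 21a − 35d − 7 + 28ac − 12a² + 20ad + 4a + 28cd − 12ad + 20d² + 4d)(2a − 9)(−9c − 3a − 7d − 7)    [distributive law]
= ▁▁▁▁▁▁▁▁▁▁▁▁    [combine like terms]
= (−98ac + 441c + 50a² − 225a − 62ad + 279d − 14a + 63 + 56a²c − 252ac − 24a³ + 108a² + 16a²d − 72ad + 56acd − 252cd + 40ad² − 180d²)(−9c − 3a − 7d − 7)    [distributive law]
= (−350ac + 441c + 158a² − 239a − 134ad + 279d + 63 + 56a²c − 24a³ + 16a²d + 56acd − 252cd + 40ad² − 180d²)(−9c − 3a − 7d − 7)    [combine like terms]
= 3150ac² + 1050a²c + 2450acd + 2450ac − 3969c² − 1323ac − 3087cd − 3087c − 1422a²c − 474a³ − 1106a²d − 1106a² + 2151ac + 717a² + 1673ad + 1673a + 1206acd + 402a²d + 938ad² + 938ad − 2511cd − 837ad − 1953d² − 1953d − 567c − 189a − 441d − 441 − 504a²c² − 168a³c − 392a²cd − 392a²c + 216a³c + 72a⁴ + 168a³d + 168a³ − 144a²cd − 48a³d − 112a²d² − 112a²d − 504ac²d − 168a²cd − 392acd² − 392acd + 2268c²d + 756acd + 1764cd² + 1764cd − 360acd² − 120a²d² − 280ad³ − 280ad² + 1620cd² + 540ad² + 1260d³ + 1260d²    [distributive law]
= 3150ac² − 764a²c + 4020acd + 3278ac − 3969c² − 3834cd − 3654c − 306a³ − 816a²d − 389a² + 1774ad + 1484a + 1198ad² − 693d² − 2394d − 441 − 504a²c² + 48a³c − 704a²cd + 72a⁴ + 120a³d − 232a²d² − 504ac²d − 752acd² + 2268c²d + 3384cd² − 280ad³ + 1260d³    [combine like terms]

By combine like terms:

(−49c + 25a − 31d − 7 + 28ac − 12a² + 8ad + 28cd + 20d²)(2a − 9)(−9c − 3a − 7d − 7)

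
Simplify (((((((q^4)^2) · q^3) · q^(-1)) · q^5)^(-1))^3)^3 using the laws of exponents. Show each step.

q^(-135)

(((((((q^4)^2) · q^3) · q^(-1)) · q^5)^(-1))^3)^3
= ((((((q^4)^2) · q^3) · q^(-1)) · q^5)^(-1))^9    [power of a power]
= (((((q^4)^2) · q^3) · q^(-1)) · q^5)^(-9)    [power of a power]
= (((((q^4)^2) · q^3) · q^(-1))^(-9)) · ((q^5)^(-9))    [power of a product]
= (((((q^4)^2) · q^3)^(-9)) · ((q^(-1))^(-9))) · ((q^5)^(-9))    [power of a product]
= (((((q^4)^2)^(-9)) · ((q^3)^(-9))) · ((q^(-1))^(-9))) · ((q^5)^(-9))    [power of a product]
= ((((q^4)^(-18)) · ((q^3)^(-9))) · ((q^(-1))^(-9))) · ((q^5)^(-9))    [power of a power]
= ((q^(-72) · ((q^3)^(-9))) · ((q^(-1))^(-9))) · ((q^5)^(-9))    [power of a power]
= ((q^(-72) · q^(-27)) · ((q^(-1))^(-9))) · ((q^5)^(-9))    [power of a power]
= (q^(-99) · ((q^(-1))^(-9))) · ((q^5)^(-9))    [product of powers]
= (q^(-99) · q^9) · ((q^5)^(-9))    [power of a power]
= q^(-90) · ((q^5)^(-9))    [product of powers]
= q^(-90) · q^(-45)    [power of a power]
= q^(-135)    [product of powers]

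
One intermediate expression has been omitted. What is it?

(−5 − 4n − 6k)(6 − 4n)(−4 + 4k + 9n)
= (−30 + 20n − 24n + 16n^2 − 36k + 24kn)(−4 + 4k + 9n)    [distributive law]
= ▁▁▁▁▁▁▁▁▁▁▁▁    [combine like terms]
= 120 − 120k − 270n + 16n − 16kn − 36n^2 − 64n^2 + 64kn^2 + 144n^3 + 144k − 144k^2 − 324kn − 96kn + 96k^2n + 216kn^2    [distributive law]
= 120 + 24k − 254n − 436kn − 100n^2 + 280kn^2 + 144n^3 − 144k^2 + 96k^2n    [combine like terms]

After combine like terms, the bracketed line is:

(−30 − 4n + 16n^2 − 36k + 24kn)(−4 + 4k + 9n)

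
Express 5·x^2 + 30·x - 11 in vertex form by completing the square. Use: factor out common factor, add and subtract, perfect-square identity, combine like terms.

5·x^2 + 30·x - 11
= 5(x^2 + 6·x) - 11    [factor out 5 from the x-terms]
= 5(x^2 + 6·x + 9 - 9) - 11    [add and subtract 9 inside the bracket]
= 5(x + 3)^2 - 45 - 11    [perfect-square identity]
= 5(x + 3)^2 - 56    [combine constants]

5(x + 3)^2 - 56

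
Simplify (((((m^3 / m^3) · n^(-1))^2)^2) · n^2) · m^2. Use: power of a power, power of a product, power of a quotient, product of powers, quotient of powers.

m^2·n^(-2)

(((((m^3 / m^3) · n^(-1))^2)^2) · n^2) · m^2
= ((((m^3 / m^3) · n^(-1))^4) · n^2) · m^2    [power of a power]
= ((((m^3 / m^3)^4) · ((n^(-1))^4)) · n^2) · m^2    [power of a product]
= (((((m^3)^4) / ((m^3)^4)) · ((n^(-1))^4)) · n^2) · m^2    [power of a quotient]
= (((m^12 / ((m^3)^4)) · ((n^(-1))^4)) · n^2) · m^2    [power of a power]
= (((m^12 / m^12) · ((n^(-1))^4)) · n^2) · m^2    [power of a power]
= ((m^0 · ((n^(-1))^4)) · n^2) · m^2    [quotient of powers]
= ((m^0 · n^(-4)) · n^2) · m^2    [power of a power]
= m^2·n^(-2)    [product of powers]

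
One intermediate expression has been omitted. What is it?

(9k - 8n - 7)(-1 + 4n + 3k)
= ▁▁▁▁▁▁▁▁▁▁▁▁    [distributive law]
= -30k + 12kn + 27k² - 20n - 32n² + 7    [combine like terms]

Applying distributive law to the line above:

-9k + 36kn + 27k² + 8n - 32n² - 24kn + 7 - 28n - 21k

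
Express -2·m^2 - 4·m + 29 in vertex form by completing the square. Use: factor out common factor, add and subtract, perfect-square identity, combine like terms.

-2·m^2 - 4·m + 29
= -2(m^2 + 2·m) + 29    [factor out -2 from the m-terms]
= -2(m^2 + 2·m + 1 - 1) + 29    [add and subtract 1 inside the bracket]
= -2(m + 1)^2 + 2 + 29    [perfect-square identity]
= -2(m + 1)^2 + 31    [combine constants]

-2(m + 1)^2 + 31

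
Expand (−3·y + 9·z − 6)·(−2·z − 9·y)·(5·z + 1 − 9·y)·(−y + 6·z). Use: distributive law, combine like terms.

(−3·y + 9·z − 6)·(−2·z − 9·y)·(5·z + 1 − 9·y)·(−y + 6·z)
= (6·y·z + 27·y^2 − 18·z^2 − 81·y·z + 12·z + 54·y)·(5·z + 1 − 9·y)·(−y + 6·z)    [distributive law]
= (−75·y·z + 27·y^2 − 18·z^2 + 12·z + 54·y)·(5·z + 1 − 9·y)·(−y + 6·z)    [combine like terms]
= (−375·y·z^2 − 75·y·z + 675·y^2·z + 135·y^2·z + 27·y^2 − 243·y^3 − 90·z^3 − 18·z^2 + 162·y·z^2 + 60·z^2 + 12·z − 108·y·z + 270·y·z + 54·y − 486·y^2)·(−y + 6·z)    [distributive law]
= (−213·y·z^2 + 87·y·z + 810·y^2·z − 459·y^2 − 243·y^3 − 90·z^3 + 42·z^2 + 12·z + 54·y)·(−y + 6·z)    [combine like terms]
= 213·y^2·z^2 − 1278·y·z^3 − 87·y^2·z + 522·y·z^2 − 810·y^3·z + 4860·y^2·z^2 + 459·y^3 − 2754·y^2·z + 243·y^4 − 1458·y^3·z + 90·y·z^3 − 540·z^4 − 42·y·z^2 + 252·z^3 − 12·y·z + 72·z^2 − 54·y^2 + 324·y·z    [distributive law]
= 5073·y^2·z^2 − 1188·y·z^3 − 2841·y^2·z + 480·y·z^2 − 2268·y^3·z + 459·y^3 + 243·y^4 − 540·z^4 + 252·z^3 + 312·y·z + 72·z^2 − 54·y^2    [combine like terms]

5073·y^2·z^2 − 1188·y·z^3 − 2841·y^2·z + 480·y·z^2 − 2268·y^3·z + 459·y^3 + 243·y^4 − 540·z^4 + 252·z^3 + 312·y·z + 72·z^2 − 54·y^2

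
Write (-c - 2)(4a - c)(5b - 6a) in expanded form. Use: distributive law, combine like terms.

(-c - 2)(4a - c)(5b - 6a)
= (-4ac + c^2 - 8a + 2c)(5b - 6a)    [distributive law]
= -20abc + 24a^2c + 5bc^2 - 6ac^2 - 40ab + 48a^2 + 10bc - 12ac    [distributive law]

-20abc + 24a^2c + 5bc^2 - 6ac^2 - 40ab + 48a^2 + 10bc - 12ac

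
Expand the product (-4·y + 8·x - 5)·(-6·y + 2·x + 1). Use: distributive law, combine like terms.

(-4·y + 8·x - 5)·(-6·y + 2·x + 1)
= 24·y^2 - 8·x·y - 4·y - 48·x·y + 16·x^2 + 8·x + 30·y - 10·x - 5    [distributive law]
= 24·y^2 - 56·x·y + 26·y + 16·x^2 - 2·x - 5    [combine like terms]

24·y^2 - 56·x·y + 26·y + 16·x^2 - 2·x - 5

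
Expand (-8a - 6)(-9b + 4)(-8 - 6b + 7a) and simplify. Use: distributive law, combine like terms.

-6ab - 432ab² + 504a²b + 88a - 224a² - 288b - 324b² + 192

(-8a - 6)(-9b + 4)(-8 - 6b + 7a)
= (72ab - 32a + 54b - 24)(-8 - 6b + 7a)    [distributive law]
= -576ab - 432ab² + 504a²b + 256a + 192ab - 224a² - 432b - 324b² + 378ab + 192 + 144b - 168a    [distributive law]
= -6ab - 432ab² + 504a²b + 88a - 224a² - 288b - 324b² + 192    [combine like terms]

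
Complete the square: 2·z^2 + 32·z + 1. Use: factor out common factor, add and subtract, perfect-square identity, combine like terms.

2·z^2 + 32·z + 1
= 2(z^2 + 16·z) + 1    [factor out 2 from the z-terms]
= 2(z^2 + 16·z + 64 − 64) + 1    [add and subtract 64 inside the bracket]
= 2(z + 8)^2 − 128 + 1    [perfect-square identity]
= 2(z + 8)^2 − 127    [combine constants]

2(z + 8)^2 − 127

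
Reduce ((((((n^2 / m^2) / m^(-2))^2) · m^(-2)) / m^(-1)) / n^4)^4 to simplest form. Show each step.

m^(-4)

((((((n^2 / m^2) / m^(-2))^2) · m^(-2)) / m^(-1)) / n^4)^4
= ((((((n^2 / m^2) / m^(-2))^2) · m^(-2)) / m^(-1))^4) / ((n^4)^4)    [power of a quotient]
= ((((((n^2 / m^2) / m^(-2))^2) · m^(-2))^4) / ((m^(-1))^4)) / ((n^4)^4)    [power of a quotient]
= ((((((n^2 / m^2) / m^(-2))^2)^4) · ((m^(-2))^4)) / ((m^(-1))^4)) / ((n^4)^4)    [power of a product]
= (((((n^2 / m^2) / m^(-2))^8) · ((m^(-2))^4)) / ((m^(-1))^4)) / ((n^4)^4)    [power of a power]
= (((((n^2 / m^2)^8) / ((m^(-2))^8)) · ((m^(-2))^4)) / ((m^(-1))^4)) / ((n^4)^4)    [power of a quotient]
= ((((((n^2)^8) / ((m^2)^8)) / ((m^(-2))^8)) · ((m^(-2))^4)) / ((m^(-1))^4)) / ((n^4)^4)    [power of a quotient]
= ((((n^16 / ((m^2)^8)) / ((m^(-2))^8)) · ((m^(-2))^4)) / ((m^(-1))^4)) / ((n^4)^4)    [power of a power]
= ((((n^16 / m^16) / ((m^(-2))^8)) · ((m^(-2))^4)) / ((m^(-1))^4)) / ((n^4)^4)    [power of a power]
= ((((n^16 / m^16) / m^(-16)) · ((m^(-2))^4)) / ((m^(-1))^4)) / ((n^4)^4)    [power of a power]
= ((((n^16 / m^16) / m^(-16)) · m^(-8)) / ((m^(-1))^4)) / ((n^4)^4)    [power of a power]
= ((((n^16 / m^16) / m^(-16)) · m^(-8)) / m^(-4)) / ((n^4)^4)    [power of a power]
= ((((n^16 / m^16) / m^(-16)) · m^(-8)) / m^(-4)) / n^16    [power of a power]
= m^(-4)    [quotient of powers; product of powers]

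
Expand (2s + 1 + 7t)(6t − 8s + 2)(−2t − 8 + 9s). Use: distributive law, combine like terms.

466st^2 + 540st − 364s^2t + 92s^2 − 144s^3 + 50s − 376t^2 − 164t − 16 − 84t^3

(2s + 1 + 7t)(6t − 8s + 2)(−2t − 8 + 9s)
= (12st − 16s^2 + 4s + 6t − 8s + 2 + 42t^2 − 56st + 14t)(−2t − 8 + 9s)    [distributive law]
= (−44st − 16s^2 − 4s + 20t + 2 + 42t^2)(−2t − 8 + 9s)    [combine like terms]
= 88st^2 + 352st − 396s^2t + 32s^2t + 128s^2 − 144s^3 + 8st + 32s − 36s^2 − 40t^2 − 160t + 180st − 4t − 16 + 18s − 84t^3 − 336t^2 + 378st^2    [distributive law]
= 466st^2 + 540st − 364s^2t + 92s^2 − 144s^3 + 50s − 376t^2 − 164t − 16 − 84t^3    [combine like terms]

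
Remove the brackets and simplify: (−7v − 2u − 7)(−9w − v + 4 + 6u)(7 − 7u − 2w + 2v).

(−7v − 2u − 7)(−9w − v + 4 + 6u)(7 − 7u − 2w + 2v)
= (63vw + 7v^2 − 28v − 42uv + 18uw + 2uv − 8u − 12u^2 + 63w + 7v − 28 − 42u)(7 − 7u − 2w + 2v)    [distributive law]
= (63vw + 7v^2 − 21v − 40uv + 18uw − 50u − 12u^2 + 63w − 28)(7 − 7u − 2w + 2v)    [combine like terms]
= 441vw − 441uvw − 126vw^2 + 126v^2w + 49v^2 − 49uv^2 − 14v^2w + 14v^3 − 147v + 147uv + 42vw − 42v^2 − 280uv + 280u^2v + 80uvw − 80uv^2 + 126uw − 126u^2w − 36uw^2 + 36uvw − 350u + 350u^2 + 100uw − 100uv − 84u^2 + 84u^3 + 24u^2w − 24u^2v + 441w − 441uw − 126w^2 + 126vw − 196 + 196u + 56w − 56v    [distributive law]
= 609vw − 325uvw − 126vw^2 + 112v^2w + 7v^2 − 129uv^2 + 14v^3 − 203v − 233uv + 256u^2v − 215uw − 102u^2w − 36uw^2 − 154u + 266u^2 + 84u^3 + 497w − 126w^2 − 196    [combine like terms]

609vw − 325uvw − 126vw^2 + 112v^2w + 7v^2 − 129uv^2 + 14v^3 − 203v − 233uv + 256u^2v − 215uw − 102u^2w − 36uw^2 − 154u + 266u^2 + 84u^3 + 497w − 126w^2 − 196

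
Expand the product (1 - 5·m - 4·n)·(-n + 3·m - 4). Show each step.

(1 - 5·m - 4·n)·(-n + 3·m - 4)
= -n + 3·m - 4 + 5·m·n - 15·m^2 + 20·m + 4·n^2 - 12·m·n + 16·n    [distributive law]
= 15·n + 23·m - 4 - 7·m·n - 15·m^2 + 4·n^2    [combine like terms]

15·n + 23·m - 4 - 7·m·n - 15·m^2 + 4·n^2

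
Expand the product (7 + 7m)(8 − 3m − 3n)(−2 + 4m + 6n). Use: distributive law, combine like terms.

(7 + 7m)(8 − 3m − 3n)(−2 + 4m + 6n)
= (56 − 21m − 21n + 56m − 21m^2 − 21mn)(−2 + 4m + 6n)    [distributive law]
= (56 + 35m − 21n − 21m^2 − 21mn)(−2 + 4m + 6n)    [combine like terms]
= −112 + 224m + 336n − 70m + 140m^2 + 210mn + 42n − 84mn − 126n^2 + 42m^2 − 84m^3 − 126m^2n + 42mn − 84m^2n − 126mn^2    [distributive law]
= −112 + 154m + 378n + 182m^2 + 168mn − 126n^2 − 84m^3 − 210m^2n − 126mn^2    [combine like terms]

−112 + 154m + 378n + 182m^2 + 168mn − 126n^2 − 84m^3 − 210m^2n − 126mn^2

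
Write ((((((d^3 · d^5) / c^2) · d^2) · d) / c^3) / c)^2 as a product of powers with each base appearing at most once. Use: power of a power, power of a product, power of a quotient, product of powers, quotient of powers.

((((((d^3 · d^5) / c^2) · d^2) · d) / c^3) / c)^2
= ((((((d^3 · d^5) / c^2) · d^2) · d) / c^3)^2) / (c^2)    [power of a quotient]
= ((((((d^3 · d^5) / c^2) · d^2) · d)^2) / ((c^3)^2)) / (c^2)    [power of a quotient]
= ((((((d^3 · d^5) / c^2) · d^2)^2) · (d^2)) / ((c^3)^2)) / (c^2)    [power of a product]
= ((((((d^3 · d^5) / c^2)^2) · ((d^2)^2)) · (d^2)) / ((c^3)^2)) / (c^2)    [power of a product]
= ((((((d^3 · d^5)^2) / ((c^2)^2)) · ((d^2)^2)) · (d^2)) / ((c^3)^2)) / (c^2)    [power of a quotient]
= (((((((d^3)^2) · ((d^5)^2)) / ((c^2)^2)) · ((d^2)^2)) · (d^2)) / ((c^3)^2)) / (c^2)    [power of a product]
= (((((d^6 · ((d^5)^2)) / ((c^2)^2)) · ((d^2)^2)) · (d^2)) / ((c^3)^2)) / (c^2)    [power of a power]
= (((((d^6 · d^10) / ((c^2)^2)) · ((d^2)^2)) · (d^2)) / ((c^3)^2)) / (c^2)    [power of a power]
= ((((d^16 / ((c^2)^2)) · ((d^2)^2)) · (d^2)) / ((c^3)^2)) / (c^2)    [product of powers]
= ((((d^16 / c^4) · ((d^2)^2)) · (d^2)) / ((c^3)^2)) / (c^2)    [power of a power]
= ((((d^16 / c^4) · d^4) · (d^2)) / ((c^3)^2)) / (c^2)    [power of a power]
= ((((d^16 / c^4) · d^4) · d^2) / c^6) / (c^2)    [power of a power]
= c^(-12)·d^22    [quotient of powers; product of powers]

c^(-12)·d^22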